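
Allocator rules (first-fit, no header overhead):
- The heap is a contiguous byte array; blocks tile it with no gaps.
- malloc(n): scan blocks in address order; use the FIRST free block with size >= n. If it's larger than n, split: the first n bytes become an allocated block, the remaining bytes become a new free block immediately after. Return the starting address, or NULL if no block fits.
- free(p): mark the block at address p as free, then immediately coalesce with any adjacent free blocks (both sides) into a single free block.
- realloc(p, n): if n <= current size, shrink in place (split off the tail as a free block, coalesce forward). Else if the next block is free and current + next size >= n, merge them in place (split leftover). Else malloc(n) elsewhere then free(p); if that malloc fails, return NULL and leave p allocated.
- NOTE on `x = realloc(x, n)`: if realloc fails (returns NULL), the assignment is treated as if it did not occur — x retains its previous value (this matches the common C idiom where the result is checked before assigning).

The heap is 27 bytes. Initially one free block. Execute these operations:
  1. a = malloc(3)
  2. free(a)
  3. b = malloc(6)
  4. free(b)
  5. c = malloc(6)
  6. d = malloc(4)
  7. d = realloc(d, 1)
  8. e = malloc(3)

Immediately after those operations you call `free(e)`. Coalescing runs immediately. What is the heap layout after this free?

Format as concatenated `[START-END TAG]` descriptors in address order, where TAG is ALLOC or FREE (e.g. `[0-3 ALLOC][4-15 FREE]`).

Op 1: a = malloc(3) -> a = 0; heap: [0-2 ALLOC][3-26 FREE]
Op 2: free(a) -> (freed a); heap: [0-26 FREE]
Op 3: b = malloc(6) -> b = 0; heap: [0-5 ALLOC][6-26 FREE]
Op 4: free(b) -> (freed b); heap: [0-26 FREE]
Op 5: c = malloc(6) -> c = 0; heap: [0-5 ALLOC][6-26 FREE]
Op 6: d = malloc(4) -> d = 6; heap: [0-5 ALLOC][6-9 ALLOC][10-26 FREE]
Op 7: d = realloc(d, 1) -> d = 6; heap: [0-5 ALLOC][6-6 ALLOC][7-26 FREE]
Op 8: e = malloc(3) -> e = 7; heap: [0-5 ALLOC][6-6 ALLOC][7-9 ALLOC][10-26 FREE]
free(e): e = 7 -> block [7-9 ALLOC]; mark free, coalesce with adjacent free neighbors -> [0-5 ALLOC][6-6 ALLOC][7-26 FREE]

Answer: [0-5 ALLOC][6-6 ALLOC][7-26 FREE]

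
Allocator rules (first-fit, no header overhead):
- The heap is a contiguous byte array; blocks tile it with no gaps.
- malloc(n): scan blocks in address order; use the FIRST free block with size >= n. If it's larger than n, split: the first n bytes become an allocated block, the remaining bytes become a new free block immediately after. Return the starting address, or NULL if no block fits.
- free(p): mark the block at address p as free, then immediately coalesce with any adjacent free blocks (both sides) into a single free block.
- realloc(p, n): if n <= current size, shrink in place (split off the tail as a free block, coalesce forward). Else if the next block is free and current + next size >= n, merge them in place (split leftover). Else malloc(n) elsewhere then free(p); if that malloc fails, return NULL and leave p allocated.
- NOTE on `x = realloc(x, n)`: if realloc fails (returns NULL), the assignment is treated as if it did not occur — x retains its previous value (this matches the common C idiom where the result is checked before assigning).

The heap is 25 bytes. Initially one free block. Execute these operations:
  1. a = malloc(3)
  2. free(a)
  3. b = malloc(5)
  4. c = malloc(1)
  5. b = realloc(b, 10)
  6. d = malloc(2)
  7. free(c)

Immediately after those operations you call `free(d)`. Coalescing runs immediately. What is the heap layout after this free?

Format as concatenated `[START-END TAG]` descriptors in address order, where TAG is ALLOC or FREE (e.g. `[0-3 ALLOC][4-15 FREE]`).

Op 1: a = malloc(3) -> a = 0; heap: [0-2 ALLOC][3-24 FREE]
Op 2: free(a) -> (freed a); heap: [0-24 FREE]
Op 3: b = malloc(5) -> b = 0; heap: [0-4 ALLOC][5-24 FREE]
Op 4: c = malloc(1) -> c = 5; heap: [0-4 ALLOC][5-5 ALLOC][6-24 FREE]
Op 5: b = realloc(b, 10) -> b = 6; heap: [0-4 FREE][5-5 ALLOC][6-15 ALLOC][16-24 FREE]
Op 6: d = malloc(2) -> d = 0; heap: [0-1 ALLOC][2-4 FREE][5-5 ALLOC][6-15 ALLOC][16-24 FREE]
Op 7: free(c) -> (freed c); heap: [0-1 ALLOC][2-5 FREE][6-15 ALLOC][16-24 FREE]
free(d): d = 0 -> block [0-1 ALLOC]; mark free, coalesce with adjacent free neighbors -> [0-5 FREE][6-15 ALLOC][16-24 FREE]

Answer: [0-5 FREE][6-15 ALLOC][16-24 FREE]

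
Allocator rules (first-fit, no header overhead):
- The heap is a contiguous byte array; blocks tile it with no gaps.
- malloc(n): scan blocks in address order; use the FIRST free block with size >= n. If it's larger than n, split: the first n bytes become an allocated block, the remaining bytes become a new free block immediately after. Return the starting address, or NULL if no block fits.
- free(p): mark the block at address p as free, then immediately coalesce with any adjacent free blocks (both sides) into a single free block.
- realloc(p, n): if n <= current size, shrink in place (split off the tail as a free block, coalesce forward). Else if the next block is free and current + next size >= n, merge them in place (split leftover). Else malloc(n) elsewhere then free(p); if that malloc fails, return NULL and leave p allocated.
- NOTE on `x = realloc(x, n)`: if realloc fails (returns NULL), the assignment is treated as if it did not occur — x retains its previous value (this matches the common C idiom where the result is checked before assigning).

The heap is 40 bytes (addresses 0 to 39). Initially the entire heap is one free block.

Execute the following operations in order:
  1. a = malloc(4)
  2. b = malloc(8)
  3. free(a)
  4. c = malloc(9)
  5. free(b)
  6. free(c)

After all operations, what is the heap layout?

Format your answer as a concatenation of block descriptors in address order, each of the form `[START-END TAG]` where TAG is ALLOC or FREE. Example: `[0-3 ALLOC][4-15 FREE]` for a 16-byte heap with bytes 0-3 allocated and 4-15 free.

Op 1: a = malloc(4) -> a = 0; heap: [0-3 ALLOC][4-39 FREE]
Op 2: b = malloc(8) -> b = 4; heap: [0-3 ALLOC][4-11 ALLOC][12-39 FREE]
Op 3: free(a) -> (freed a); heap: [0-3 FREE][4-11 ALLOC][12-39 FREE]
Op 4: c = malloc(9) -> c = 12; heap: [0-3 FREE][4-11 ALLOC][12-20 ALLOC][21-39 FREE]
Op 5: free(b) -> (freed b); heap: [0-11 FREE][12-20 ALLOC][21-39 FREE]
Op 6: free(c) -> (freed c); heap: [0-39 FREE]

Answer: [0-39 FREE]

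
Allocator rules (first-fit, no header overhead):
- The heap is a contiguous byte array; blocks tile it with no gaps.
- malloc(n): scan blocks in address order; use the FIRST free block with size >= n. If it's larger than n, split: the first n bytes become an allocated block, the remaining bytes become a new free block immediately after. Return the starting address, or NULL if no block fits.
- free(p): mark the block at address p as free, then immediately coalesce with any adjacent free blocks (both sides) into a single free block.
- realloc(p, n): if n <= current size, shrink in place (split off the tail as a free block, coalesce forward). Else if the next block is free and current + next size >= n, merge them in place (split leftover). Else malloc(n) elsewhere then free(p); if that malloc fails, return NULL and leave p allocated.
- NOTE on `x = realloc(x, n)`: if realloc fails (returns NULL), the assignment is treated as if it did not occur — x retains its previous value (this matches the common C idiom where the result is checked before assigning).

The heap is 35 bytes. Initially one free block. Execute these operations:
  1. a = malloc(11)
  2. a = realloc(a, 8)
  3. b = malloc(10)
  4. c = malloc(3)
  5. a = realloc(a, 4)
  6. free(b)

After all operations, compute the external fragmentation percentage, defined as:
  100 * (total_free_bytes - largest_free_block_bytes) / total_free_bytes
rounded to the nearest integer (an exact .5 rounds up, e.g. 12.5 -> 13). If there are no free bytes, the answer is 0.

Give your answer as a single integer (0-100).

Op 1: a = malloc(11) -> a = 0; heap: [0-10 ALLOC][11-34 FREE]
Op 2: a = realloc(a, 8) -> a = 0; heap: [0-7 ALLOC][8-34 FREE]
Op 3: b = malloc(10) -> b = 8; heap: [0-7 ALLOC][8-17 ALLOC][18-34 FREE]
Op 4: c = malloc(3) -> c = 18; heap: [0-7 ALLOC][8-17 ALLOC][18-20 ALLOC][21-34 FREE]
Op 5: a = realloc(a, 4) -> a = 0; heap: [0-3 ALLOC][4-7 FREE][8-17 ALLOC][18-20 ALLOC][21-34 FREE]
Op 6: free(b) -> (freed b); heap: [0-3 ALLOC][4-17 FREE][18-20 ALLOC][21-34 FREE]
Free blocks: [14 14] total_free=28 largest=14 -> 100*(28-14)/28 = 1400/28 = 50

Answer: 50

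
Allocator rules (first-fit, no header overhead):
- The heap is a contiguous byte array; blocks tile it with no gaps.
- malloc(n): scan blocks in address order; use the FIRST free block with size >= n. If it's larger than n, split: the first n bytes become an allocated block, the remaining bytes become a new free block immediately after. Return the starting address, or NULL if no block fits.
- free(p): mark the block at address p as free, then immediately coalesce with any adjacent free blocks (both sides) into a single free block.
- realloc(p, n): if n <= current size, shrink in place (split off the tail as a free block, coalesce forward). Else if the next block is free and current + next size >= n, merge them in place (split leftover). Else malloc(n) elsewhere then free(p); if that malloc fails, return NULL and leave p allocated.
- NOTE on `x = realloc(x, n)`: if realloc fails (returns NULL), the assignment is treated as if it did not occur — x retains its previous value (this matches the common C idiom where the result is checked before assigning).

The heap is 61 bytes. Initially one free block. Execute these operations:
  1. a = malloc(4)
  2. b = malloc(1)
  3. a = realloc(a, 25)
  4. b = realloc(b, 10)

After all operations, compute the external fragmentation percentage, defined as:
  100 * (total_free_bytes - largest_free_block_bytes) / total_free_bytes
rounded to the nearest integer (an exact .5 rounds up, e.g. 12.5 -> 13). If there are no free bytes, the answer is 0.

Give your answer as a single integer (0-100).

Answer: 19

Derivation:
Op 1: a = malloc(4) -> a = 0; heap: [0-3 ALLOC][4-60 FREE]
Op 2: b = malloc(1) -> b = 4; heap: [0-3 ALLOC][4-4 ALLOC][5-60 FREE]
Op 3: a = realloc(a, 25) -> a = 5; heap: [0-3 FREE][4-4 ALLOC][5-29 ALLOC][30-60 FREE]
Op 4: b = realloc(b, 10) -> b = 30; heap: [0-4 FREE][5-29 ALLOC][30-39 ALLOC][40-60 FREE]
Free blocks: [5 21] total_free=26 largest=21 -> 100*(26-21)/26 = 500/26 ≈ 19.231 -> rounds to 19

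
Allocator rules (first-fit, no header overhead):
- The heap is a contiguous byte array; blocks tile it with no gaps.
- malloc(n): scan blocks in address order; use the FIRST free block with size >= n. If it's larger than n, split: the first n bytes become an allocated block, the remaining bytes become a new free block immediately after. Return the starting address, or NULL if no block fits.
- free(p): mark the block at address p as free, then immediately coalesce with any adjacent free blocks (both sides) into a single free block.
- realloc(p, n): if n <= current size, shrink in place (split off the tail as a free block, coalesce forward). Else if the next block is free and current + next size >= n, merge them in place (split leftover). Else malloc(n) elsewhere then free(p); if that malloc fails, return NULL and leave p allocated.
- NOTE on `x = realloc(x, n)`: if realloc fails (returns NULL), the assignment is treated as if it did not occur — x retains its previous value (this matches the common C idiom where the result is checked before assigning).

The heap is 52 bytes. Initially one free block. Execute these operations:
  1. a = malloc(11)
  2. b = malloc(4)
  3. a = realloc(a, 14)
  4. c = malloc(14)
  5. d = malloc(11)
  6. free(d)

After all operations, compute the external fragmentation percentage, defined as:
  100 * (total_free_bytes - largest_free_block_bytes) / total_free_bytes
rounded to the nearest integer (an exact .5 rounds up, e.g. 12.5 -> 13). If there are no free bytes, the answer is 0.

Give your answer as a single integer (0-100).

Op 1: a = malloc(11) -> a = 0; heap: [0-10 ALLOC][11-51 FREE]
Op 2: b = malloc(4) -> b = 11; heap: [0-10 ALLOC][11-14 ALLOC][15-51 FREE]
Op 3: a = realloc(a, 14) -> a = 15; heap: [0-10 FREE][11-14 ALLOC][15-28 ALLOC][29-51 FREE]
Op 4: c = malloc(14) -> c = 29; heap: [0-10 FREE][11-14 ALLOC][15-28 ALLOC][29-42 ALLOC][43-51 FREE]
Op 5: d = malloc(11) -> d = 0; heap: [0-10 ALLOC][11-14 ALLOC][15-28 ALLOC][29-42 ALLOC][43-51 FREE]
Op 6: free(d) -> (freed d); heap: [0-10 FREE][11-14 ALLOC][15-28 ALLOC][29-42 ALLOC][43-51 FREE]
Free blocks: [11 9] total_free=20 largest=11 -> 100*(20-11)/20 = 900/20 = 45

Answer: 45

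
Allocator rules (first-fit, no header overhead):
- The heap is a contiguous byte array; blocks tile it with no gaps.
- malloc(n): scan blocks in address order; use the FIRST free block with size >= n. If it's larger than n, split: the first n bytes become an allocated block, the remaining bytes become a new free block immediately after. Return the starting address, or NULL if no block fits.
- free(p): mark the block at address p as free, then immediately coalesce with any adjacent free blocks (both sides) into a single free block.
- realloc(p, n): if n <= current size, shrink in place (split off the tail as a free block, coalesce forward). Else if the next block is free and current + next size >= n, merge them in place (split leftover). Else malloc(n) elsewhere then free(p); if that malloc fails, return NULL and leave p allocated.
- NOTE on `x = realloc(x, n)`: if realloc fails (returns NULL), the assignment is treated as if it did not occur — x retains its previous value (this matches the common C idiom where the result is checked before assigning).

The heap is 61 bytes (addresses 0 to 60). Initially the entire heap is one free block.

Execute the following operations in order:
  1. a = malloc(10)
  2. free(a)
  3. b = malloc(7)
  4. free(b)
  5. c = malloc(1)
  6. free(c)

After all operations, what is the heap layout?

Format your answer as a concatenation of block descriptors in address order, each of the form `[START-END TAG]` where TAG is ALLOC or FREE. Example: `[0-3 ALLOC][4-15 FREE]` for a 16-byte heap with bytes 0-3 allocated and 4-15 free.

Answer: [0-60 FREE]

Derivation:
Op 1: a = malloc(10) -> a = 0; heap: [0-9 ALLOC][10-60 FREE]
Op 2: free(a) -> (freed a); heap: [0-60 FREE]
Op 3: b = malloc(7) -> b = 0; heap: [0-6 ALLOC][7-60 FREE]
Op 4: free(b) -> (freed b); heap: [0-60 FREE]
Op 5: c = malloc(1) -> c = 0; heap: [0-0 ALLOC][1-60 FREE]
Op 6: free(c) -> (freed c); heap: [0-60 FREE]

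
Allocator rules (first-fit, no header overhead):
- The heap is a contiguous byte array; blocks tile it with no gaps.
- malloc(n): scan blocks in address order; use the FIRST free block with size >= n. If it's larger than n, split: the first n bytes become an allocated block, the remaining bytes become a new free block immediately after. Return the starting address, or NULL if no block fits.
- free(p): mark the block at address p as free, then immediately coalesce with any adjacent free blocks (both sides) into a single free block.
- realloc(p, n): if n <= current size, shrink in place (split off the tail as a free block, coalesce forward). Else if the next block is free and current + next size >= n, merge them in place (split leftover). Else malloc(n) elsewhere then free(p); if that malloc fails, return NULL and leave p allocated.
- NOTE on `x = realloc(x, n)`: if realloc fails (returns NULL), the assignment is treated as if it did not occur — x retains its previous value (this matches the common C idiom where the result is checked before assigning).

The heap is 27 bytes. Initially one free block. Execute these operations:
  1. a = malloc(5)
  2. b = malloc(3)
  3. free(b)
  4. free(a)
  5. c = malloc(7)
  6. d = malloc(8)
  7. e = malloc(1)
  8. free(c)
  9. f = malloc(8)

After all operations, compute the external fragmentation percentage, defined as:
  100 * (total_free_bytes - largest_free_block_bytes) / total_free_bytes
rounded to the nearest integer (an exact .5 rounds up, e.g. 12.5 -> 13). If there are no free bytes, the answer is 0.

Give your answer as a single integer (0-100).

Op 1: a = malloc(5) -> a = 0; heap: [0-4 ALLOC][5-26 FREE]
Op 2: b = malloc(3) -> b = 5; heap: [0-4 ALLOC][5-7 ALLOC][8-26 FREE]
Op 3: free(b) -> (freed b); heap: [0-4 ALLOC][5-26 FREE]
Op 4: free(a) -> (freed a); heap: [0-26 FREE]
Op 5: c = malloc(7) -> c = 0; heap: [0-6 ALLOC][7-26 FREE]
Op 6: d = malloc(8) -> d = 7; heap: [0-6 ALLOC][7-14 ALLOC][15-26 FREE]
Op 7: e = malloc(1) -> e = 15; heap: [0-6 ALLOC][7-14 ALLOC][15-15 ALLOC][16-26 FREE]
Op 8: free(c) -> (freed c); heap: [0-6 FREE][7-14 ALLOC][15-15 ALLOC][16-26 FREE]
Op 9: f = malloc(8) -> f = 16; heap: [0-6 FREE][7-14 ALLOC][15-15 ALLOC][16-23 ALLOC][24-26 FREE]
Free blocks: [7 3] total_free=10 largest=7 -> 100*(10-7)/10 = 300/10 = 30

Answer: 30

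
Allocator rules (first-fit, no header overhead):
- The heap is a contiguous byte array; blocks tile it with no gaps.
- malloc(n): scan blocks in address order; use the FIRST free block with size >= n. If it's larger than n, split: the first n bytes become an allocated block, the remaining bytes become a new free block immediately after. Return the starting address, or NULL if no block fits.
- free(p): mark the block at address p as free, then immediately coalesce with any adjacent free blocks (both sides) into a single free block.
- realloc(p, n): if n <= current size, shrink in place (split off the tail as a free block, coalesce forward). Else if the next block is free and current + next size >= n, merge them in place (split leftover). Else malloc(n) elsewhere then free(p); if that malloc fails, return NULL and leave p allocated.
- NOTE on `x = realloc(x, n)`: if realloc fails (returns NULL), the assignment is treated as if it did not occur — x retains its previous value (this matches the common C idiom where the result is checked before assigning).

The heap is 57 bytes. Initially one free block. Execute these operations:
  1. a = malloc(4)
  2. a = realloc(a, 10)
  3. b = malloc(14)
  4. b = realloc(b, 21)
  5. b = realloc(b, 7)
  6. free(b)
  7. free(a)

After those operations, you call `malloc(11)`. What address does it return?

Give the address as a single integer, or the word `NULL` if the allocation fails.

Answer: 0

Derivation:
Op 1: a = malloc(4) -> a = 0; heap: [0-3 ALLOC][4-56 FREE]
Op 2: a = realloc(a, 10) -> a = 0; heap: [0-9 ALLOC][10-56 FREE]
Op 3: b = malloc(14) -> b = 10; heap: [0-9 ALLOC][10-23 ALLOC][24-56 FREE]
Op 4: b = realloc(b, 21) -> b = 10; heap: [0-9 ALLOC][10-30 ALLOC][31-56 FREE]
Op 5: b = realloc(b, 7) -> b = 10; heap: [0-9 ALLOC][10-16 ALLOC][17-56 FREE]
Op 6: free(b) -> (freed b); heap: [0-9 ALLOC][10-56 FREE]
Op 7: free(a) -> (freed a); heap: [0-56 FREE]
malloc(11): first-fit scan over [0-56 FREE] -> 0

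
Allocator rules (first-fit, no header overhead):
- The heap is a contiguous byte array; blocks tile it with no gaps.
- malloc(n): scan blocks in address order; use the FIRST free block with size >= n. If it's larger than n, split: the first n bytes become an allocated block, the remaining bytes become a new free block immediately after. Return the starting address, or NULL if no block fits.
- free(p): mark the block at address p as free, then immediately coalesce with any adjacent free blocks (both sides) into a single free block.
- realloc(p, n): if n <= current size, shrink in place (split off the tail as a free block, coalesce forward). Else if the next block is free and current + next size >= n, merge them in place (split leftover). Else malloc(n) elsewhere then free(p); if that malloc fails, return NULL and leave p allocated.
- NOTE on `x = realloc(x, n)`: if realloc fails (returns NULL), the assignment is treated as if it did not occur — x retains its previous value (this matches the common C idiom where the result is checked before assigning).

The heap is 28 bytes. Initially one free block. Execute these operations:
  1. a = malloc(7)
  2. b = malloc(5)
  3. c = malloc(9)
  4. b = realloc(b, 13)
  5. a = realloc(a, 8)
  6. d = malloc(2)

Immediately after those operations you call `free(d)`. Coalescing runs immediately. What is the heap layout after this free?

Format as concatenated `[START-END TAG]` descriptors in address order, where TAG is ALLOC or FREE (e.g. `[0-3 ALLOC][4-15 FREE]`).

Op 1: a = malloc(7) -> a = 0; heap: [0-6 ALLOC][7-27 FREE]
Op 2: b = malloc(5) -> b = 7; heap: [0-6 ALLOC][7-11 ALLOC][12-27 FREE]
Op 3: c = malloc(9) -> c = 12; heap: [0-6 ALLOC][7-11 ALLOC][12-20 ALLOC][21-27 FREE]
Op 4: b = realloc(b, 13) -> NULL (b unchanged); heap: [0-6 ALLOC][7-11 ALLOC][12-20 ALLOC][21-27 FREE]
Op 5: a = realloc(a, 8) -> NULL (a unchanged); heap: [0-6 ALLOC][7-11 ALLOC][12-20 ALLOC][21-27 FREE]
Op 6: d = malloc(2) -> d = 21; heap: [0-6 ALLOC][7-11 ALLOC][12-20 ALLOC][21-22 ALLOC][23-27 FREE]
free(d): d = 21 -> block [21-22 ALLOC]; mark free, coalesce with adjacent free neighbors -> [0-6 ALLOC][7-11 ALLOC][12-20 ALLOC][21-27 FREE]

Answer: [0-6 ALLOC][7-11 ALLOC][12-20 ALLOC][21-27 FREE]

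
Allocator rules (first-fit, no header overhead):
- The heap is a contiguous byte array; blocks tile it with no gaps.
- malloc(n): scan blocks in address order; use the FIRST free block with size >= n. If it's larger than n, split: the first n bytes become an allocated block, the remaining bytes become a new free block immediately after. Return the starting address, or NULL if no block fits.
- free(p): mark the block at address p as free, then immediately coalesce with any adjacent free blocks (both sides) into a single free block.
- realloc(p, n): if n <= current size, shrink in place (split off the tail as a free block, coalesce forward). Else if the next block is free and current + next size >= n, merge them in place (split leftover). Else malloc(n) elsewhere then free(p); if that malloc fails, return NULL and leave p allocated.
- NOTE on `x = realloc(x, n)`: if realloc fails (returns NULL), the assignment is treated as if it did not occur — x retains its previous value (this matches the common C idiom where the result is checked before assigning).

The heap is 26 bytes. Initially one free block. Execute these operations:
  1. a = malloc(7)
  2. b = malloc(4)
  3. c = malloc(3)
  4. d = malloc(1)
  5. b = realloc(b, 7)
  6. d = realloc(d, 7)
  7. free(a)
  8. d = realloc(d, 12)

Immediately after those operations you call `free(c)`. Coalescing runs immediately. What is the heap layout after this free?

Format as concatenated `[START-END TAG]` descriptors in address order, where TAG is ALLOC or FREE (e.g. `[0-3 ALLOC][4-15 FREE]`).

Answer: [0-13 FREE][14-14 ALLOC][15-21 ALLOC][22-25 FREE]

Derivation:
Op 1: a = malloc(7) -> a = 0; heap: [0-6 ALLOC][7-25 FREE]
Op 2: b = malloc(4) -> b = 7; heap: [0-6 ALLOC][7-10 ALLOC][11-25 FREE]
Op 3: c = malloc(3) -> c = 11; heap: [0-6 ALLOC][7-10 ALLOC][11-13 ALLOC][14-25 FREE]
Op 4: d = malloc(1) -> d = 14; heap: [0-6 ALLOC][7-10 ALLOC][11-13 ALLOC][14-14 ALLOC][15-25 FREE]
Op 5: b = realloc(b, 7) -> b = 15; heap: [0-6 ALLOC][7-10 FREE][11-13 ALLOC][14-14 ALLOC][15-21 ALLOC][22-25 FREE]
Op 6: d = realloc(d, 7) -> NULL (d unchanged); heap: [0-6 ALLOC][7-10 FREE][11-13 ALLOC][14-14 ALLOC][15-21 ALLOC][22-25 FREE]
Op 7: free(a) -> (freed a); heap: [0-10 FREE][11-13 ALLOC][14-14 ALLOC][15-21 ALLOC][22-25 FREE]
Op 8: d = realloc(d, 12) -> NULL (d unchanged); heap: [0-10 FREE][11-13 ALLOC][14-14 ALLOC][15-21 ALLOC][22-25 FREE]
free(c): c = 11 -> block [11-13 ALLOC]; mark free, coalesce with adjacent free neighbors -> [0-13 FREE][14-14 ALLOC][15-21 ALLOC][22-25 FREE]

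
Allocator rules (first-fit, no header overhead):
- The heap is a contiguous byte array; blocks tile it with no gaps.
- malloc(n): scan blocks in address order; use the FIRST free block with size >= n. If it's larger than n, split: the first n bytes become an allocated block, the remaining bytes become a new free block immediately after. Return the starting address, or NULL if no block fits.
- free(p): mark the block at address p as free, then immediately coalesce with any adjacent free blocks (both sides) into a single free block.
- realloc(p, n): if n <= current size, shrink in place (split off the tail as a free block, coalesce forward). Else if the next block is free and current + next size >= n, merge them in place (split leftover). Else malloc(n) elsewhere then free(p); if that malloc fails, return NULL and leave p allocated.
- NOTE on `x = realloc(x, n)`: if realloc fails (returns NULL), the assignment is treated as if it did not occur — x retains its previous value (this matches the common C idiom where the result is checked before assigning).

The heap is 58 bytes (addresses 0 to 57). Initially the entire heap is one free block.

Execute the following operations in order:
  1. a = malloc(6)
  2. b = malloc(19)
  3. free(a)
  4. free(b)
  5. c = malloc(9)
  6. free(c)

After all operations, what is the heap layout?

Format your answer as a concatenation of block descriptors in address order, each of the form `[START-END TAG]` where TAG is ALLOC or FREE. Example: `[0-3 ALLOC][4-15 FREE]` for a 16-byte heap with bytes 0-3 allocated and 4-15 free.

Op 1: a = malloc(6) -> a = 0; heap: [0-5 ALLOC][6-57 FREE]
Op 2: b = malloc(19) -> b = 6; heap: [0-5 ALLOC][6-24 ALLOC][25-57 FREE]
Op 3: free(a) -> (freed a); heap: [0-5 FREE][6-24 ALLOC][25-57 FREE]
Op 4: free(b) -> (freed b); heap: [0-57 FREE]
Op 5: c = malloc(9) -> c = 0; heap: [0-8 ALLOC][9-57 FREE]
Op 6: free(c) -> (freed c); heap: [0-57 FREE]

Answer: [0-57 FREE]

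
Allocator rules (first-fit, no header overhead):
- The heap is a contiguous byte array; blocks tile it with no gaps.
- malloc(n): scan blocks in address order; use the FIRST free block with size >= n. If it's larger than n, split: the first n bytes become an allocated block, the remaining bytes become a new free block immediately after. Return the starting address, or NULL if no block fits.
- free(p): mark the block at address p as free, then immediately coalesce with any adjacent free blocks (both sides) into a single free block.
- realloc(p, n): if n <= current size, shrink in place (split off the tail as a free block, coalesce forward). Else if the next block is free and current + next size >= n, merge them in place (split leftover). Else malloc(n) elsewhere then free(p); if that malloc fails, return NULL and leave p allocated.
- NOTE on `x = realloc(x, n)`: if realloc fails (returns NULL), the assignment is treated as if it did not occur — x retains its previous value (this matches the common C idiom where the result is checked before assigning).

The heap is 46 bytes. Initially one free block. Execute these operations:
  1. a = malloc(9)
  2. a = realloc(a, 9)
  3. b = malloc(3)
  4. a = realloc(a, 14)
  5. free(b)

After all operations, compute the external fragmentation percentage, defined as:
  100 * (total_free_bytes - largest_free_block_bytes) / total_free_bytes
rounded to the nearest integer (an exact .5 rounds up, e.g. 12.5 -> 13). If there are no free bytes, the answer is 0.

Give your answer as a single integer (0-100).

Op 1: a = malloc(9) -> a = 0; heap: [0-8 ALLOC][9-45 FREE]
Op 2: a = realloc(a, 9) -> a = 0; heap: [0-8 ALLOC][9-45 FREE]
Op 3: b = malloc(3) -> b = 9; heap: [0-8 ALLOC][9-11 ALLOC][12-45 FREE]
Op 4: a = realloc(a, 14) -> a = 12; heap: [0-8 FREE][9-11 ALLOC][12-25 ALLOC][26-45 FREE]
Op 5: free(b) -> (freed b); heap: [0-11 FREE][12-25 ALLOC][26-45 FREE]
Free blocks: [12 20] total_free=32 largest=20 -> 100*(32-20)/32 = 1200/32 = 37.5 -> rounds to 38

Answer: 38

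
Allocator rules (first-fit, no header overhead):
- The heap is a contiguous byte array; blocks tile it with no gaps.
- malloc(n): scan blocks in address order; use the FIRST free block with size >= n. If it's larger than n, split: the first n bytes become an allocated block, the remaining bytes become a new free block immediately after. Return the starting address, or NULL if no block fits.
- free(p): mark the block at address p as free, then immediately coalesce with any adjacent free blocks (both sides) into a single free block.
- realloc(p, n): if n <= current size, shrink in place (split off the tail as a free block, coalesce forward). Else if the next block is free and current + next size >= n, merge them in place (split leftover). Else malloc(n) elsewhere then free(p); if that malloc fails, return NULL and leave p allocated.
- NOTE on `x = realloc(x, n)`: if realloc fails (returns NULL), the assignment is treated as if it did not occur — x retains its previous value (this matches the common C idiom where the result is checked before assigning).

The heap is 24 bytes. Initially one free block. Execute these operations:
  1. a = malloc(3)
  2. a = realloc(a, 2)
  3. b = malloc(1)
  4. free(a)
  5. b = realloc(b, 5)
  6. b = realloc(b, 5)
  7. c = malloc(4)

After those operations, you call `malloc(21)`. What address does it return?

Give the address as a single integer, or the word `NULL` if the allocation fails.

Answer: NULL

Derivation:
Op 1: a = malloc(3) -> a = 0; heap: [0-2 ALLOC][3-23 FREE]
Op 2: a = realloc(a, 2) -> a = 0; heap: [0-1 ALLOC][2-23 FREE]
Op 3: b = malloc(1) -> b = 2; heap: [0-1 ALLOC][2-2 ALLOC][3-23 FREE]
Op 4: free(a) -> (freed a); heap: [0-1 FREE][2-2 ALLOC][3-23 FREE]
Op 5: b = realloc(b, 5) -> b = 2; heap: [0-1 FREE][2-6 ALLOC][7-23 FREE]
Op 6: b = realloc(b, 5) -> b = 2; heap: [0-1 FREE][2-6 ALLOC][7-23 FREE]
Op 7: c = malloc(4) -> c = 7; heap: [0-1 FREE][2-6 ALLOC][7-10 ALLOC][11-23 FREE]
malloc(21): first-fit scan over [0-1 FREE][2-6 ALLOC][7-10 ALLOC][11-23 FREE] -> NULL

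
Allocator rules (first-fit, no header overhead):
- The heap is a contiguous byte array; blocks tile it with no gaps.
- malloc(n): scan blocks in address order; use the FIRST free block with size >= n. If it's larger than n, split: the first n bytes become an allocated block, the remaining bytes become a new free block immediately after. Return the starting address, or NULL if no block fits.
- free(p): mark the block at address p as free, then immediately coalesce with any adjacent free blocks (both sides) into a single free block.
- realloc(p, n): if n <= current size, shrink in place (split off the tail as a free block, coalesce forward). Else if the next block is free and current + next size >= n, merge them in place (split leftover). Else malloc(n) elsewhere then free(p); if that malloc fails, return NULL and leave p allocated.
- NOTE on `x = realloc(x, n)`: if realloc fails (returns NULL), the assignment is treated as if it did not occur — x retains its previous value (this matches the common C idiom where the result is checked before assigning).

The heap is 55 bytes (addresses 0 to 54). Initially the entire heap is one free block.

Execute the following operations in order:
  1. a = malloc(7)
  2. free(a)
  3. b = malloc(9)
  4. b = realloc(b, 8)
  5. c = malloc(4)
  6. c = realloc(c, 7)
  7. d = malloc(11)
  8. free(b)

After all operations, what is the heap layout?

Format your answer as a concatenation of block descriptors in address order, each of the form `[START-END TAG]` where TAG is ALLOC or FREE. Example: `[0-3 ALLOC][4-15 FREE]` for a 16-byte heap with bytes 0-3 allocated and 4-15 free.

Op 1: a = malloc(7) -> a = 0; heap: [0-6 ALLOC][7-54 FREE]
Op 2: free(a) -> (freed a); heap: [0-54 FREE]
Op 3: b = malloc(9) -> b = 0; heap: [0-8 ALLOC][9-54 FREE]
Op 4: b = realloc(b, 8) -> b = 0; heap: [0-7 ALLOC][8-54 FREE]
Op 5: c = malloc(4) -> c = 8; heap: [0-7 ALLOC][8-11 ALLOC][12-54 FREE]
Op 6: c = realloc(c, 7) -> c = 8; heap: [0-7 ALLOC][8-14 ALLOC][15-54 FREE]
Op 7: d = malloc(11) -> d = 15; heap: [0-7 ALLOC][8-14 ALLOC][15-25 ALLOC][26-54 FREE]
Op 8: free(b) -> (freed b); heap: [0-7 FREE][8-14 ALLOC][15-25 ALLOC][26-54 FREE]

Answer: [0-7 FREE][8-14 ALLOC][15-25 ALLOC][26-54 FREE]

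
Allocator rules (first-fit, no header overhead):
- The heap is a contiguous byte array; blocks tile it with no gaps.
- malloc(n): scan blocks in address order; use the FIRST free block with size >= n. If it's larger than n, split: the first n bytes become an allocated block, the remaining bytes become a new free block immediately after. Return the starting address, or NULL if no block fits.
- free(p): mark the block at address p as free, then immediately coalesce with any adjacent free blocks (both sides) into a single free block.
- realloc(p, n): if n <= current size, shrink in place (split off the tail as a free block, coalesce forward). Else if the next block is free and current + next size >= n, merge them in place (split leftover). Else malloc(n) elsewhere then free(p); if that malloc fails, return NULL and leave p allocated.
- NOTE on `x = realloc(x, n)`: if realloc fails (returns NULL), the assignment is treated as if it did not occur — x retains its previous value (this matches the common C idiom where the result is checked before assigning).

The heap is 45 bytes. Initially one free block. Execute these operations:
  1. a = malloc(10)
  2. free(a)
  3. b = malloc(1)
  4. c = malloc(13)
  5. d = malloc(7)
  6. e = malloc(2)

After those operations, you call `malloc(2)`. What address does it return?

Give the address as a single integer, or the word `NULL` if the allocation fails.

Answer: 23

Derivation:
Op 1: a = malloc(10) -> a = 0; heap: [0-9 ALLOC][10-44 FREE]
Op 2: free(a) -> (freed a); heap: [0-44 FREE]
Op 3: b = malloc(1) -> b = 0; heap: [0-0 ALLOC][1-44 FREE]
Op 4: c = malloc(13) -> c = 1; heap: [0-0 ALLOC][1-13 ALLOC][14-44 FREE]
Op 5: d = malloc(7) -> d = 14; heap: [0-0 ALLOC][1-13 ALLOC][14-20 ALLOC][21-44 FREE]
Op 6: e = malloc(2) -> e = 21; heap: [0-0 ALLOC][1-13 ALLOC][14-20 ALLOC][21-22 ALLOC][23-44 FREE]
malloc(2): first-fit scan over [0-0 ALLOC][1-13 ALLOC][14-20 ALLOC][21-22 ALLOC][23-44 FREE] -> 23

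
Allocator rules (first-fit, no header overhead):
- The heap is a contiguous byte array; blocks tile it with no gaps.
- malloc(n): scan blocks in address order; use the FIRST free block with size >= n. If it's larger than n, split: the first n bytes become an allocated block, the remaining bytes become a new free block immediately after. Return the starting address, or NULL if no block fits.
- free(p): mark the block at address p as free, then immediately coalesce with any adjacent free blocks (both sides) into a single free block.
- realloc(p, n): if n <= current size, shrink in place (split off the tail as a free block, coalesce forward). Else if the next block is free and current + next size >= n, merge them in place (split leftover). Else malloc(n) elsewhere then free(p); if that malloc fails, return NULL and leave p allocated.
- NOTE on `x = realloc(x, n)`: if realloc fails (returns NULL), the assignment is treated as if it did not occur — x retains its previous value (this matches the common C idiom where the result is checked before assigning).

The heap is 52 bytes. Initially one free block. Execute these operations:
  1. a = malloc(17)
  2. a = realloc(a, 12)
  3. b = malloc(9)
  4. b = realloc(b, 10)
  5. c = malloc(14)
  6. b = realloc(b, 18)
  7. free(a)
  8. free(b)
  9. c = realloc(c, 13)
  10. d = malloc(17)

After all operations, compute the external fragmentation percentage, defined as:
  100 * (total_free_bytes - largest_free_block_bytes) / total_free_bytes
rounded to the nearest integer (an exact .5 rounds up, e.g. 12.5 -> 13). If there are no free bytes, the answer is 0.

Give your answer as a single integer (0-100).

Answer: 23

Derivation:
Op 1: a = malloc(17) -> a = 0; heap: [0-16 ALLOC][17-51 FREE]
Op 2: a = realloc(a, 12) -> a = 0; heap: [0-11 ALLOC][12-51 FREE]
Op 3: b = malloc(9) -> b = 12; heap: [0-11 ALLOC][12-20 ALLOC][21-51 FREE]
Op 4: b = realloc(b, 10) -> b = 12; heap: [0-11 ALLOC][12-21 ALLOC][22-51 FREE]
Op 5: c = malloc(14) -> c = 22; heap: [0-11 ALLOC][12-21 ALLOC][22-35 ALLOC][36-51 FREE]
Op 6: b = realloc(b, 18) -> NULL (b unchanged); heap: [0-11 ALLOC][12-21 ALLOC][22-35 ALLOC][36-51 FREE]
Op 7: free(a) -> (freed a); heap: [0-11 FREE][12-21 ALLOC][22-35 ALLOC][36-51 FREE]
Op 8: free(b) -> (freed b); heap: [0-21 FREE][22-35 ALLOC][36-51 FREE]
Op 9: c = realloc(c, 13) -> c = 22; heap: [0-21 FREE][22-34 ALLOC][35-51 FREE]
Op 10: d = malloc(17) -> d = 0; heap: [0-16 ALLOC][17-21 FREE][22-34 ALLOC][35-51 FREE]
Free blocks: [5 17] total_free=22 largest=17 -> 100*(22-17)/22 = 500/22 ≈ 22.727 -> rounds to 23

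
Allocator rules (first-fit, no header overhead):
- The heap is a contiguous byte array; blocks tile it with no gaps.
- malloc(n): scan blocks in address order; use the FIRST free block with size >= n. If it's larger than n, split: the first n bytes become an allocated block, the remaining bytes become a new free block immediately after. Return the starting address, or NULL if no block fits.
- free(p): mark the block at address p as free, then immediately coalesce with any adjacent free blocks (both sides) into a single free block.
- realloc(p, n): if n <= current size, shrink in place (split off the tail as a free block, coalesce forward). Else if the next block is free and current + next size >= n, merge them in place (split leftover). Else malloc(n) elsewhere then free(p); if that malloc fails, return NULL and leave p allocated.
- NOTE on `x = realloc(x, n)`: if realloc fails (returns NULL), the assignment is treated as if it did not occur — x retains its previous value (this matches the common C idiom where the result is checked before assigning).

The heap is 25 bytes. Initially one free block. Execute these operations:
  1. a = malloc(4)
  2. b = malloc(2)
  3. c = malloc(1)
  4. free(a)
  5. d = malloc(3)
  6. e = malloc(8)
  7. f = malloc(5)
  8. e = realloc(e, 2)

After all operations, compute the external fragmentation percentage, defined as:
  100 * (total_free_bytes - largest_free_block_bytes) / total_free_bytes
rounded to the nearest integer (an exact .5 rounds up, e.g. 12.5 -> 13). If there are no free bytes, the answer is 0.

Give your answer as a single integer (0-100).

Op 1: a = malloc(4) -> a = 0; heap: [0-3 ALLOC][4-24 FREE]
Op 2: b = malloc(2) -> b = 4; heap: [0-3 ALLOC][4-5 ALLOC][6-24 FREE]
Op 3: c = malloc(1) -> c = 6; heap: [0-3 ALLOC][4-5 ALLOC][6-6 ALLOC][7-24 FREE]
Op 4: free(a) -> (freed a); heap: [0-3 FREE][4-5 ALLOC][6-6 ALLOC][7-24 FREE]
Op 5: d = malloc(3) -> d = 0; heap: [0-2 ALLOC][3-3 FREE][4-5 ALLOC][6-6 ALLOC][7-24 FREE]
Op 6: e = malloc(8) -> e = 7; heap: [0-2 ALLOC][3-3 FREE][4-5 ALLOC][6-6 ALLOC][7-14 ALLOC][15-24 FREE]
Op 7: f = malloc(5) -> f = 15; heap: [0-2 ALLOC][3-3 FREE][4-5 ALLOC][6-6 ALLOC][7-14 ALLOC][15-19 ALLOC][20-24 FREE]
Op 8: e = realloc(e, 2) -> e = 7; heap: [0-2 ALLOC][3-3 FREE][4-5 ALLOC][6-6 ALLOC][7-8 ALLOC][9-14 FREE][15-19 ALLOC][20-24 FREE]
Free blocks: [1 6 5] total_free=12 largest=6 -> 100*(12-6)/12 = 600/12 = 50

Answer: 50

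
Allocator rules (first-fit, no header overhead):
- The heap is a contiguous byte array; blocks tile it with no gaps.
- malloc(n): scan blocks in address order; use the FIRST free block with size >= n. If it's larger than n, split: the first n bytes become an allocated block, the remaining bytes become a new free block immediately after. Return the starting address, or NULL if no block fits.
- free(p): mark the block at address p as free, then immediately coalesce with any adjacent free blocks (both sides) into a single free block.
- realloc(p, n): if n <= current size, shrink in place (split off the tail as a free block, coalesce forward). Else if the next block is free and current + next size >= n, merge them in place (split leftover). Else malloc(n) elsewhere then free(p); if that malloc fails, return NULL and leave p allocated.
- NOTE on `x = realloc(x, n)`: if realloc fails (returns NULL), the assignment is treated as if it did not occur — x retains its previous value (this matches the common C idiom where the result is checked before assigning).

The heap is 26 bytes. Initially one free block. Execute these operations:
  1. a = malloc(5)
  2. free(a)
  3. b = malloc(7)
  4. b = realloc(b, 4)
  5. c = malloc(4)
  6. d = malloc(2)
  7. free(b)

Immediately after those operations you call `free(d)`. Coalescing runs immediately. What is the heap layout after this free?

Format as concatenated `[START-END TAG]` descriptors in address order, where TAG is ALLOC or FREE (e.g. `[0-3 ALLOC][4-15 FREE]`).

Op 1: a = malloc(5) -> a = 0; heap: [0-4 ALLOC][5-25 FREE]
Op 2: free(a) -> (freed a); heap: [0-25 FREE]
Op 3: b = malloc(7) -> b = 0; heap: [0-6 ALLOC][7-25 FREE]
Op 4: b = realloc(b, 4) -> b = 0; heap: [0-3 ALLOC][4-25 FREE]
Op 5: c = malloc(4) -> c = 4; heap: [0-3 ALLOC][4-7 ALLOC][8-25 FREE]
Op 6: d = malloc(2) -> d = 8; heap: [0-3 ALLOC][4-7 ALLOC][8-9 ALLOC][10-25 FREE]
Op 7: free(b) -> (freed b); heap: [0-3 FREE][4-7 ALLOC][8-9 ALLOC][10-25 FREE]
free(d): d = 8 -> block [8-9 ALLOC]; mark free, coalesce with adjacent free neighbors -> [0-3 FREE][4-7 ALLOC][8-25 FREE]

Answer: [0-3 FREE][4-7 ALLOC][8-25 FREE]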